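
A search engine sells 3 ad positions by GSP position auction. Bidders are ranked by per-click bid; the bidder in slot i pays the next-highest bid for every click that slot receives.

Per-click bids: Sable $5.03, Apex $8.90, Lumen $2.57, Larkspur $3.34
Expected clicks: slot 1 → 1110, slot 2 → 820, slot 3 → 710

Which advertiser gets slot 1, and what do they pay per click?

Apex; $5.03 per click

Per-click bids in order: $8.90 (Apex) > $5.03 (Sable) > $3.34 (Larkspur) > $2.57 (Lumen)
Slot 1 goes to the first-ranked bidder, Apex, who pays the next bid down: $5.03/click.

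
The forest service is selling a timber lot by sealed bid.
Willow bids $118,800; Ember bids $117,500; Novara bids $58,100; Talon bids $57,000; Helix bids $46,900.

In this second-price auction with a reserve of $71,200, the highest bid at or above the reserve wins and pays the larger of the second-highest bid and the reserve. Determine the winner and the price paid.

Willow pays $117,500

Second-price auction with a reserve of $71,200: the highest bid at or above the reserve wins and pays the larger of the second-highest bid and the reserve.
Bids ranked: 118,800 (Willow) > 117,500 (Ember) > 58,100 (Novara) > 57,000 (Talon) > 46,900 (Helix)
Highest eligible bid: Willow at $118,800.
max(second-highest $117,500, reserve $71,200) = $117,500; the reserve does not bind.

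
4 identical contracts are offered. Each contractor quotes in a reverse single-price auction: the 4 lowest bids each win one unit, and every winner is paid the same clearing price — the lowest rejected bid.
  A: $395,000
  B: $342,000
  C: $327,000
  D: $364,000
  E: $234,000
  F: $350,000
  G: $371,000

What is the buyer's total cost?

Sorting: 234,000 (E), 327,000 (C), 342,000 (B), 350,000 (F), 364,000 (D), 371,000 (G), …
The 4 lowest are E, C, B, F.
First losing bid is D's $364,000, which sets the uniform price.
Total cost = 4 × $364,000 = $1,456,000.

Total cost: $1,456,000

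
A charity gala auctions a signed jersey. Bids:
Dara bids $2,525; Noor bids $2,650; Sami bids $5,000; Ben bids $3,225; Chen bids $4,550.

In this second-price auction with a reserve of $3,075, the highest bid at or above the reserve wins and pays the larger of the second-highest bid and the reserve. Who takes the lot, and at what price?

Sami pays $4,550

Sorting bids: 5,000 (Sami) > 4,550 (Chen) > 3,225 (Ben) > 2,650 (Noor) > 2,525 (Dara)
Highest eligible bid: Sami at $5,000.
Second-highest bid $4,550 exceeds the reserve $3,075 → payment $4,550.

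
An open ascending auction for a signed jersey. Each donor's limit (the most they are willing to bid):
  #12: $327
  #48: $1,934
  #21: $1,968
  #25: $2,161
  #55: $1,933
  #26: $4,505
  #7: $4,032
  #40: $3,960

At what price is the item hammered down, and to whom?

#26 wins at $4,032

Ascending (English) auction: the price rises until one bidder remains; the winner pays the price at which the last rival dropped out.
Limits in order: 4,505 (#26) > 4,032 (#7) > 3,960 (#40) > 2,161 (#25) > 1,968 (#21) > 1,934 (#48) > …
Bidding ends when #7 exits at $4,032; #26 takes it.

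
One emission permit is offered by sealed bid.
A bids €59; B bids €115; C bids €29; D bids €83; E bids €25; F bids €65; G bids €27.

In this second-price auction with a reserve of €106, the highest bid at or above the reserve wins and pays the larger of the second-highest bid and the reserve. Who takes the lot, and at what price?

Bids in order: 115 (B) > 83 (D) > 65 (F) > 59 (A) > 29 (C) > 27 (G) > …
Highest eligible bid: B at €115.
max(second-highest €83, reserve €106) = €106.

B pays €106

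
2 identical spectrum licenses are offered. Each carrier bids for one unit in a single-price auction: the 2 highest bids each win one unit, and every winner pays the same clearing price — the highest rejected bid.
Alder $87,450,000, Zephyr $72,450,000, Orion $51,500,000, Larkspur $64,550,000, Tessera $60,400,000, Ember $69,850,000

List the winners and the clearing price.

Ordering the bids: 87,450,000 (Alder), 72,450,000 (Zephyr), 69,850,000 (Ember), 64,550,000 (Larkspur), …
Top 2: Alder, Zephyr.
First losing bid is Ember's $69,850,000, which sets the uniform price.

Alder, Zephyr; each pays $69,850,000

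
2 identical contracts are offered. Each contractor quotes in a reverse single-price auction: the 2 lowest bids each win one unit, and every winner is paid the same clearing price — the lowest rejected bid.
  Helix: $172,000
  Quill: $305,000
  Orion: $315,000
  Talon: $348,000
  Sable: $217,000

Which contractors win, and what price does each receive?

Helix, Sable; each is paid $305,000

Sorting: 172,000 (Helix), 217,000 (Sable), 305,000 (Quill), 315,000 (Orion), …
The 2 lowest are Helix, Sable.
Lowest unsuccessful bid: $305,000 → clearing price.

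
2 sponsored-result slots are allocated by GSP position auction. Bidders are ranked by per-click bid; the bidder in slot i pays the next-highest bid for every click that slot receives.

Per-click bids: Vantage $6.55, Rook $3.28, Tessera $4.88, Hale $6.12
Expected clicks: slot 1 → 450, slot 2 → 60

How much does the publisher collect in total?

Total revenue: $3046.80

Ranked by bid: $6.55 (Vantage) > $6.12 (Hale) > $4.88 (Tessera) > …
Slot 1: Vantage pays $6.12 × 450 = $2754.00
Slot 2: Hale pays $4.88 × 60 = $292.80
Total = $3046.80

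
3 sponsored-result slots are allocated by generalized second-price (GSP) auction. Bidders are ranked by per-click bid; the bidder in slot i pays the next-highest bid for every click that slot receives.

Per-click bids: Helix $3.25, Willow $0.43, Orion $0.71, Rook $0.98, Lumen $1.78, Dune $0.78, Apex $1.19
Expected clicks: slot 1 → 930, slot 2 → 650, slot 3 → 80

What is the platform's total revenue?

Per-click bids in order: $3.25 (Helix) > $1.78 (Lumen) > $1.19 (Apex) > $0.98 (Rook) > …
Slot 1: Helix pays $1.78 × 930 = $1655.40
Slot 2: Lumen pays $1.19 × 650 = $773.50
Slot 3: Apex pays $0.98 × 80 = $78.40
Total = $2507.30

Total revenue: $2507.30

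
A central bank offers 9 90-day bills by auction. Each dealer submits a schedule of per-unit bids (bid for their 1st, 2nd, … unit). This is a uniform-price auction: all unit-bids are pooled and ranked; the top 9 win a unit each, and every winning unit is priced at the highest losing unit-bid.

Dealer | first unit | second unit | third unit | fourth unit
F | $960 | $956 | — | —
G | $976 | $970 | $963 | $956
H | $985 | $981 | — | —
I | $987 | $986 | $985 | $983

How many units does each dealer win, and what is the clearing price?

Merging the schedules and taking the best 9: 987 (I-1), 986 (I-2), 985 (H-1), 985 (I-3), 983 (I-4), 981 (H-2), 976 (G-1), 970 (G-2), 963 (G-3)
Highest rejected unit-bid = $960.
Allocation: G 3, H 2, I 4.

G 3, H 2, I 4; clearing price $960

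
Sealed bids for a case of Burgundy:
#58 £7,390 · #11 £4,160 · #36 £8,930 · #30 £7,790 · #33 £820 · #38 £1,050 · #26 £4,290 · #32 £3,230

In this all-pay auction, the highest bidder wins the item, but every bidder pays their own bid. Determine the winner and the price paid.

Bids ranked: 8,930 (#36) > 7,790 (#30) > 7,390 (#58) > 4,290 (#26) > 4,160 (#11) > 3,230 (#32) > …
#36 wins with the top bid; all bids are sunk regardless.

#36 pays £8,930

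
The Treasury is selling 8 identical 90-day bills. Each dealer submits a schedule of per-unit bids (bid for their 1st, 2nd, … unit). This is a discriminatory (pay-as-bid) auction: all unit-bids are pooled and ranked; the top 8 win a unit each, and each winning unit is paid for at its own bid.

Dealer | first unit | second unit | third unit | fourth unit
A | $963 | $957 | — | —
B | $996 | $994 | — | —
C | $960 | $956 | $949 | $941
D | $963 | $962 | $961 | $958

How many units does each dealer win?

Merging the schedules and taking the best 8: 996 (B-1), 994 (B-2), 963 (A-1), 963 (D-1), 962 (D-2), 961 (D-3), 960 (C-1), 958 (D-4)
Next rejected bid: $957 (not a price — pay-as-bid).
Allocation: A 1, B 2, C 1, D 4.

A 1, B 2, C 1, D 4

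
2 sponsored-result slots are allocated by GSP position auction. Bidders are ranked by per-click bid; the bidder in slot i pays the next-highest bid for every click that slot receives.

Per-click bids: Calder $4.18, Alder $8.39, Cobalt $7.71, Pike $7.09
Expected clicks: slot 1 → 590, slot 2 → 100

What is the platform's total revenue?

Sorting advertisers: $8.39 (Alder) > $7.71 (Cobalt) > $7.09 (Pike) > …
Slot 1: Alder pays $7.71 × 590 = $4548.90
Slot 2: Cobalt pays $7.09 × 100 = $709.00
Total = $5257.90

Total revenue: $5257.90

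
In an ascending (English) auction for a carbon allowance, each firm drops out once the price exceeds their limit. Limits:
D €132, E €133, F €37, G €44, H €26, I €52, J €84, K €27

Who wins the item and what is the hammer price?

Rule: the price rises until one bidder remains; the winner pays the price at which the last rival dropped out.
Limits ranked: 133 (E) > 132 (D) > 84 (J) > 52 (I) > 44 (G) > 37 (F) > …
Once the price passes €132, only E is left; the hammer falls at D's limit of €132.

E wins at €132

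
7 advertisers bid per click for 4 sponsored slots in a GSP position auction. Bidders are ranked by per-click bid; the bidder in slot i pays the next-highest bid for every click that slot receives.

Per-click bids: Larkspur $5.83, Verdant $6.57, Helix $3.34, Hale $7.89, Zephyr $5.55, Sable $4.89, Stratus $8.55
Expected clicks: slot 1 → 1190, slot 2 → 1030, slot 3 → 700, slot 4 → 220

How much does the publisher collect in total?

Total revenue: $21458.20

Per-click bids in order: $8.55 (Stratus) > $7.89 (Hale) > $6.57 (Verdant) > $5.83 (Larkspur) > $5.55 (Zephyr) > …
Slot 1: Stratus pays $7.89 × 1190 = $9389.10
Slot 2: Hale pays $6.57 × 1030 = $6767.10
Slot 3: Verdant pays $5.83 × 700 = $4081.00
Slot 4: Larkspur pays $5.55 × 220 = $1221.00
Total = $21458.20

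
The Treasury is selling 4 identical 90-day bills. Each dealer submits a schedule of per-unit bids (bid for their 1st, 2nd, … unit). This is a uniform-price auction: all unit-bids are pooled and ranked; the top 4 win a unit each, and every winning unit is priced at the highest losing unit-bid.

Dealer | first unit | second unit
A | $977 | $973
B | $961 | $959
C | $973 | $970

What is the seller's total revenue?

All unit-bids, highest first — top 4: 977 (A-1), 973 (A-2), 973 (C-1), 970 (C-2)
Highest rejected unit-bid = $961.
Allocation: A 2, C 2. Every unit priced at $961.
Revenue = 4 × 961 = $3,844.

Total revenue: $3,844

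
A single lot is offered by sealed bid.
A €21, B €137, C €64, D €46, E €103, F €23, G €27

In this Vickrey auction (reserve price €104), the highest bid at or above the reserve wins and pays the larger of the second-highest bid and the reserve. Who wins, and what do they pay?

B pays €104

Bids in order: 137 (B) > 103 (E) > 64 (C) > 46 (D) > 27 (G) > 23 (F) > …
B has the top bid at or above the reserve (€137).
Second-highest bid €103 is below the reserve €104, so the reserve binds → payment €104.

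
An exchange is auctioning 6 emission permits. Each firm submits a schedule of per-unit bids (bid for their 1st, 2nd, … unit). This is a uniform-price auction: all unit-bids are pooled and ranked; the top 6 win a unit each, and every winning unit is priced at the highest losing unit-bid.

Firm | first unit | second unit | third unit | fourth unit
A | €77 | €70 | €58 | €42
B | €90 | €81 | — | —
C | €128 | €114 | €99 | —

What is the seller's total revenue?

Total revenue: €420

Merging the schedules and taking the best 6: 128 (C-1), 114 (C-2), 99 (C-3), 90 (B-1), 81 (B-2), 77 (A-1)
First bid not allocated: €70.
Allocation: A 1, B 2, C 3. Every unit priced at €70.
Revenue = 6 × 70 = €420.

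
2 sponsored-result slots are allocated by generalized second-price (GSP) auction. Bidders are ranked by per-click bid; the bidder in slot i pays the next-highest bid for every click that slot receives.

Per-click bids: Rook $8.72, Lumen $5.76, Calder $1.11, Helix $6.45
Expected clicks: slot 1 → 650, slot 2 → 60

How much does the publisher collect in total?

Per-click bids in order: $8.72 (Rook) > $6.45 (Helix) > $5.76 (Lumen) > …
Slot 1: Rook pays $6.45 × 650 = $4192.50
Slot 2: Helix pays $5.76 × 60 = $345.60
Total = $4538.10

Total revenue: $4538.10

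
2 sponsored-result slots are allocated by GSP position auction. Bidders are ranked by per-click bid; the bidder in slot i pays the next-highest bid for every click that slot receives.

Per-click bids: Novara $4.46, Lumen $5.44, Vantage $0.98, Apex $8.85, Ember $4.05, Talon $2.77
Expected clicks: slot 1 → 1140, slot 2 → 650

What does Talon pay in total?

Ranked by bid: $8.85 (Apex) > $5.44 (Lumen) > $4.46 (Novara) > …
Talon ranks below slot 2 → no slot, pays nothing.

Talon pays $0.00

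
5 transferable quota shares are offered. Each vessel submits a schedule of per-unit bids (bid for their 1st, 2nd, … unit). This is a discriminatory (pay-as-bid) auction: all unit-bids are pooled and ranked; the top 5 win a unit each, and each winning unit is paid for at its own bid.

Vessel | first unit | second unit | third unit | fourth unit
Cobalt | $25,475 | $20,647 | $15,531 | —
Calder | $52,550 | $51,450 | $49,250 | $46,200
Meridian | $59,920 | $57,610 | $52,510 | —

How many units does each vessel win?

Pooled unit-bids ranked (top 5): 59,920 (Meridian-1), 57,610 (Meridian-2), 52,550 (Calder-1), 52,510 (Meridian-3), 51,450 (Calder-2)
Next rejected bid: $49,250 (not a price — pay-as-bid).
Allocation: Calder 2, Meridian 3.

Calder 2, Meridian 3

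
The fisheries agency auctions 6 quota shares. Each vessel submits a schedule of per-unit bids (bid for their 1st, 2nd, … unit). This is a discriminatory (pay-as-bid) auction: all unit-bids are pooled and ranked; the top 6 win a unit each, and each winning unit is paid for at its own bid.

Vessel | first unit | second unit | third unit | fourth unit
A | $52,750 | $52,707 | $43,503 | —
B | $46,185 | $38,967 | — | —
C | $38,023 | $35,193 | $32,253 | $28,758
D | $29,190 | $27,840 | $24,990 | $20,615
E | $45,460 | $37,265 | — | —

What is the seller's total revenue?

Total revenue: $279,572

All unit-bids, highest first — top 6: 52,750 (A-1), 52,707 (A-2), 46,185 (B-1), 45,460 (E-1), 43,503 (A-3), 38,967 (B-2)
Next rejected bid: $38,023 (not a price — pay-as-bid).
Each winning unit pays its own bid.
Revenue = 52,750 + 52,707 + 46,185 + 45,460 + 43,503 + 38,967 = $279,572.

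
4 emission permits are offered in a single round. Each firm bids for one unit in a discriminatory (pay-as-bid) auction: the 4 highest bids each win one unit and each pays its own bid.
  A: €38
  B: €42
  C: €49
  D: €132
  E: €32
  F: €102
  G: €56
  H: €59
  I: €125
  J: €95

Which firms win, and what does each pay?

Sorting: 132 (D), 125 (I), 102 (F), 95 (J), 59 (H), 56 (G), …
The 4 highest are D, I, F, J.
Each winner pays its own bid: D €132, I €125, F €102, J €95.

D €132, I €125, F €102, J €95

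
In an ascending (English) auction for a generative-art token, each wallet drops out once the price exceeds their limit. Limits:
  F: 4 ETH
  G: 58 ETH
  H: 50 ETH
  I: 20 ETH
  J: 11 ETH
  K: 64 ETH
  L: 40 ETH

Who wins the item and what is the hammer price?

K wins at 58 ETH

Sorting limits: 64 (K) > 58 (G) > 50 (H) > 40 (L) > 20 (I) > 11 (J) > …
G is the last rival to drop out, at 58 ETH; K remains and wins at that price.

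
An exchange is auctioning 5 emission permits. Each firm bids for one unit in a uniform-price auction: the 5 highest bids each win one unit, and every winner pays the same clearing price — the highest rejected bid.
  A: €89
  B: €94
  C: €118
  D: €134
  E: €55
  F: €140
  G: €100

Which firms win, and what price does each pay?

F, D, C, G, B; each pays €89

Bids ranked high→low: 140 (F), 134 (D), 118 (C), 100 (G), 94 (B), 89 (A), 55 (E)
Top 5: F, D, C, G, B.
First losing bid is A's €89, which sets the uniform price.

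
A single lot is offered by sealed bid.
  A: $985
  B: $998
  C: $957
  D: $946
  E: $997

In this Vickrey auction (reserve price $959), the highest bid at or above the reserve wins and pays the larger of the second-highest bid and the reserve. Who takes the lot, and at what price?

B pays $997

Bids in order: 998 (B) > 997 (E) > 985 (A) > 957 (C) > 946 (D)
Highest eligible bid: B at $998.
max(second-highest $997, reserve $959) = $997; the reserve does not bind.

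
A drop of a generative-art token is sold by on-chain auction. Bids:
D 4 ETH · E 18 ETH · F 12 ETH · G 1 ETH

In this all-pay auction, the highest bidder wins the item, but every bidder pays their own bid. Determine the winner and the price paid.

E pays 18 ETH

All-pay auction: the highest bidder wins the item, but every bidder pays their own bid.
Bids ranked: 18 (E) > 12 (F) > 4 (D) > 1 (G)
E is highest and takes the item; every bidder forfeits their bid.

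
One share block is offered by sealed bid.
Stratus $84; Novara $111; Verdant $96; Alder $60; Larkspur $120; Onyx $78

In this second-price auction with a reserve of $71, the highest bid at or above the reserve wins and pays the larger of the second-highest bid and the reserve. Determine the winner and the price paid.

Sorting bids: 120 (Larkspur) > 111 (Novara) > 96 (Verdant) > 84 (Stratus) > 78 (Onyx) > 60 (Alder)
Larkspur has the top bid at or above the reserve ($120).
max(second-highest $111, reserve $71) = $111; the reserve does not bind.

Larkspur pays $111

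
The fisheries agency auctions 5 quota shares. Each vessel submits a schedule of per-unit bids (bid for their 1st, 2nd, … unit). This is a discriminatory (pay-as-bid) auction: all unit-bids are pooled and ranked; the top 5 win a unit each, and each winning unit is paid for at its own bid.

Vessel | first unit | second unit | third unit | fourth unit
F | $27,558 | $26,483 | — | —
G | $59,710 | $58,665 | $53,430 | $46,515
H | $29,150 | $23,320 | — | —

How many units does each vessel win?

G 4, H 1

Pooled unit-bids ranked (top 5): 59,710 (G-1), 58,665 (G-2), 53,430 (G-3), 46,515 (G-4), 29,150 (H-1)
Next rejected bid: $27,558 (not a price — pay-as-bid).
Allocation: G 4, H 1.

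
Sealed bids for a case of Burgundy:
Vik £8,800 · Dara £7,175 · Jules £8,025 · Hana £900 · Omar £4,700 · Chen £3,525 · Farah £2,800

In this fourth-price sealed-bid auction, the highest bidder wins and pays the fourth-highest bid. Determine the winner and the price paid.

Bids in order: 8,800 (Vik) > 8,025 (Jules) > 7,175 (Dara) > 4,700 (Omar) > 3,525 (Chen) > 2,800 (Farah) > …
Vik wins; payment is bid #4 in the ranking = £4,700.

Vik pays £4,700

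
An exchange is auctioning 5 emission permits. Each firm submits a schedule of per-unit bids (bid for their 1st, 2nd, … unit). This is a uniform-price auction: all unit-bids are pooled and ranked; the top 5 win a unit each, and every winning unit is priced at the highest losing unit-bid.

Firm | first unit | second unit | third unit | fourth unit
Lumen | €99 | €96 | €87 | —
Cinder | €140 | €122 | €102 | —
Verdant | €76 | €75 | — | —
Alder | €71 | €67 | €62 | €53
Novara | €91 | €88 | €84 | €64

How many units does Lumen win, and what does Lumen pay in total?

Merging the schedules and taking the best 5: 140 (Cinder-1), 122 (Cinder-2), 102 (Cinder-3), 99 (Lumen-1), 96 (Lumen-2)
First bid not allocated: €91.
Lumen wins 2 unit(s) at €91 each.

Lumen: 2 units, pays €182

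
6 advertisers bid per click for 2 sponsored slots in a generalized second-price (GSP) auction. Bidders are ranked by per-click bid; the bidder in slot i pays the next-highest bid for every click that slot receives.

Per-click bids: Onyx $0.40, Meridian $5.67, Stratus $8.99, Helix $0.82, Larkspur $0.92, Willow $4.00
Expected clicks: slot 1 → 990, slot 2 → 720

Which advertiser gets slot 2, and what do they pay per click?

Ranked by bid: $8.99 (Stratus) > $5.67 (Meridian) > $4.00 (Willow) > …
Slot 2 goes to the second-ranked bidder, Meridian, who pays the next bid down: $4.00/click.

Meridian; $4.00 per click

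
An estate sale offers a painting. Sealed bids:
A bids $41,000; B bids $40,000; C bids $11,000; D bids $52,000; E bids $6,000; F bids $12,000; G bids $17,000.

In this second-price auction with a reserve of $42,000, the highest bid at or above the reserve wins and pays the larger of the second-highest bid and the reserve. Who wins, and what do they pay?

Sorting bids: 52,000 (D) > 41,000 (A) > 40,000 (B) > 17,000 (G) > 12,000 (F) > 11,000 (C) > …
D has the top bid at or above the reserve ($52,000).
max(second-highest $41,000, reserve $42,000) = $42,000.

D pays $42,000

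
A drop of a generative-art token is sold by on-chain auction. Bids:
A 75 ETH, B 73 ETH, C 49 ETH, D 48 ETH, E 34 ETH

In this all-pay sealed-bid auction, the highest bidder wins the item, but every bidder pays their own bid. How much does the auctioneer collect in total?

Total revenue: 279 ETH

All-pay sealed-bid auction: the highest bidder wins the item, but every bidder pays their own bid.
Bids ranked: 75 (A) > 73 (B) > 49 (C) > 48 (D) > 34 (E)
A wins with the top bid; all bids are sunk regardless.
Every bidder forfeits their bid regardless of winning.
Revenue = 75 + 73 + 49 + 48 + 34 = 279 ETH.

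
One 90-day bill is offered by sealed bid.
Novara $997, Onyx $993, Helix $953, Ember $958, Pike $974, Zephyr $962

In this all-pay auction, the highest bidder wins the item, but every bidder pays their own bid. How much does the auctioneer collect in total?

Total revenue: $5,837

Bids in order: 997 (Novara) > 993 (Onyx) > 974 (Pike) > 962 (Zephyr) > 958 (Ember) > 953 (Helix)
Novara wins with the top bid; all bids are sunk regardless.
Every bidder forfeits their bid regardless of winning.
Revenue = 997 + 993 + 953 + 958 + 974 + 962 = $5,837.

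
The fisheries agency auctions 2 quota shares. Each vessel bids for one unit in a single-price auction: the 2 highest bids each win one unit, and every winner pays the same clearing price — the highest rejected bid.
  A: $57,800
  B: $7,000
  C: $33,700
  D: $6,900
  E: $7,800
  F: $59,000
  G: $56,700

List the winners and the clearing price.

F, A; each pays $56,700

Bids ranked high→low: 59,000 (F), 57,800 (A), 56,700 (G), 33,700 (C), …
Top 2: F, A.
Highest unsuccessful bid: $56,700 → clearing price.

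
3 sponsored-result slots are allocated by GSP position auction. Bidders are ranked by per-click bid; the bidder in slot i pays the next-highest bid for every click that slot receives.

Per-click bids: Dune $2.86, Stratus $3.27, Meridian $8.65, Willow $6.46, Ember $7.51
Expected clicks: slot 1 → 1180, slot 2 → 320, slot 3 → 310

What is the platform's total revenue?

Total revenue: $11942.70

Per-click bids in order: $8.65 (Meridian) > $7.51 (Ember) > $6.46 (Willow) > $3.27 (Stratus) > …
Slot 1: Meridian pays $7.51 × 1180 = $8861.80
Slot 2: Ember pays $6.46 × 320 = $2067.20
Slot 3: Willow pays $3.27 × 310 = $1013.70
Total = $11942.70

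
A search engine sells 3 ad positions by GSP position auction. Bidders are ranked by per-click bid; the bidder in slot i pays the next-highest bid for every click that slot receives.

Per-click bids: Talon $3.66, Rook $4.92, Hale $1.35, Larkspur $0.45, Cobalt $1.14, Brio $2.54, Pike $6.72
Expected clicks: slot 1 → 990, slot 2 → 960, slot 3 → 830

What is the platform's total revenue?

Per-click bids in order: $6.72 (Pike) > $4.92 (Rook) > $3.66 (Talon) > $2.54 (Brio) > …
Slot 1: Pike pays $4.92 × 990 = $4870.80
Slot 2: Rook pays $3.66 × 960 = $3513.60
Slot 3: Talon pays $2.54 × 830 = $2108.20
Total = $10492.60

Total revenue: $10492.60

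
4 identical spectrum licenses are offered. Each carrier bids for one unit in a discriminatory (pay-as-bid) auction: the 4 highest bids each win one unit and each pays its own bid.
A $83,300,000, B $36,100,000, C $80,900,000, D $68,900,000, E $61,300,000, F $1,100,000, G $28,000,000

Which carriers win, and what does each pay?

Ordering the bids: 83,300,000 (A), 80,900,000 (C), 68,900,000 (D), 61,300,000 (E), 36,100,000 (B), 28,000,000 (G), …
The 4 highest are A, C, D, E.
Each winner pays its own bid: A $83,300,000, C $80,900,000, D $68,900,000, E $61,300,000.

A $83,300,000, C $80,900,000, D $68,900,000, E $61,300,000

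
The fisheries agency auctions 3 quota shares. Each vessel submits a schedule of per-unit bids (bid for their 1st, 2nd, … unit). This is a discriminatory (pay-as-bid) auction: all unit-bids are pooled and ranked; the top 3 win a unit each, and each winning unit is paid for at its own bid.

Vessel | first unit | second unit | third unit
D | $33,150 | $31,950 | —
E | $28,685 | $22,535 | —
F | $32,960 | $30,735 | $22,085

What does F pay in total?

Pooled unit-bids ranked (top 3): 33,150 (D-1), 32,960 (F-1), 31,950 (D-2)
Next rejected bid: $30,735 (not a price — pay-as-bid).
F's winning unit-bids: 32,960 = $32,960.

F pays $32,960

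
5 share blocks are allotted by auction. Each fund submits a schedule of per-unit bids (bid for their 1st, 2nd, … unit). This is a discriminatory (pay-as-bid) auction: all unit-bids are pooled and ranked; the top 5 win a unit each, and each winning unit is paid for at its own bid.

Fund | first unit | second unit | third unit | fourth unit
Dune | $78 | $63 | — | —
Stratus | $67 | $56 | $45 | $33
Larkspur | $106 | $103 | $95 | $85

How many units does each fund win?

Dune 1, Larkspur 4

Pooled unit-bids ranked (top 5): 106 (Larkspur-1), 103 (Larkspur-2), 95 (Larkspur-3), 85 (Larkspur-4), 78 (Dune-1)
Next rejected bid: $67 (not a price — pay-as-bid).
Allocation: Dune 1, Larkspur 4.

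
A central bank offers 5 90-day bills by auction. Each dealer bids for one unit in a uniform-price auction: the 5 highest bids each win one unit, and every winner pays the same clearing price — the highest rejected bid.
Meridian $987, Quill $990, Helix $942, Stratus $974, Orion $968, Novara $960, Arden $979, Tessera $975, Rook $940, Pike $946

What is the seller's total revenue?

Total revenue: $4,840

Ordering the bids: 990 (Quill), 987 (Meridian), 979 (Arden), 975 (Tessera), 974 (Stratus), 968 (Orion), 960 (Novara), …
Winners (5 units): Quill, Meridian, Arden, Tessera, Stratus.
First losing bid is Orion's $968, which sets the uniform price.
Total revenue = 5 × $968 = $4,840.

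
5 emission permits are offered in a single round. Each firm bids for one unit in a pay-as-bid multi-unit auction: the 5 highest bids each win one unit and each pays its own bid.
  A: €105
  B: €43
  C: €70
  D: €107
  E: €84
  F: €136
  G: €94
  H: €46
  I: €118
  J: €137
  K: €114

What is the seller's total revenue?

Sorting: 137 (J), 136 (F), 118 (I), 114 (K), 107 (D), 105 (A), 94 (G), …
The 5 highest are J, F, I, K, D.
Total revenue = 137 + 136 + 118 + 114 + 107 = €612.

Total revenue: €612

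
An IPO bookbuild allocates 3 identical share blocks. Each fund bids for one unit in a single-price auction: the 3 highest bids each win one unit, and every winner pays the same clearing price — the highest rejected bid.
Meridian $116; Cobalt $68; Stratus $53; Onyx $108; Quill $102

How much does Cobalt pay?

Sorting: 116 (Meridian), 108 (Onyx), 102 (Quill), 68 (Cobalt), 53 (Stratus)
The 3 highest are Meridian, Onyx, Quill.
Highest unsuccessful bid: $68 → clearing price.
Cobalt does not win → pays $0.

Cobalt pays $0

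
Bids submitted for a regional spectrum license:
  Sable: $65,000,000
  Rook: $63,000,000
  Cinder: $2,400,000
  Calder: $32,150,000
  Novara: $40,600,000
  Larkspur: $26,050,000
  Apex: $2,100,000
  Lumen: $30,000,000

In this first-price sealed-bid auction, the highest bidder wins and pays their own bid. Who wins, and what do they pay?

Sorting bids: 65,000,000 (Sable) > 63,000,000 (Rook) > 40,600,000 (Novara) > 32,150,000 (Calder) > 30,000,000 (Lumen) > 26,050,000 (Larkspur) > …
Sable is highest → pays own bid, $65,000,000.

Sable pays $65,000,000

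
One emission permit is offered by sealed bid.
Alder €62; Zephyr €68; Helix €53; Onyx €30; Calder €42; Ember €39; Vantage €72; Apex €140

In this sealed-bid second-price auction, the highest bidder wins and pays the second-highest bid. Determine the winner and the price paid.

Sealed-bid second-price auction: the highest bidder wins and pays the second-highest bid.
Bids ranked: 140 (Apex) > 72 (Vantage) > 68 (Zephyr) > 62 (Alder) > 53 (Helix) > 42 (Calder) > …
Second-price: Apex pays Vantage's bid of €72.

Apex pays €72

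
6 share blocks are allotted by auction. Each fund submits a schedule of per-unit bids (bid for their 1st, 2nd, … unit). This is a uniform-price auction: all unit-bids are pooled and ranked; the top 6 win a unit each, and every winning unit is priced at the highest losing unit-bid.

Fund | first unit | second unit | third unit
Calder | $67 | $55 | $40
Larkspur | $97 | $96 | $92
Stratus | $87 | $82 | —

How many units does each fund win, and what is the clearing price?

Calder 1, Larkspur 3, Stratus 2; clearing price $55

Merging the schedules and taking the best 6: 97 (Larkspur-1), 96 (Larkspur-2), 92 (Larkspur-3), 87 (Stratus-1), 82 (Stratus-2), 67 (Calder-1)
Highest rejected unit-bid = $55.
Allocation: Calder 1, Larkspur 3, Stratus 2.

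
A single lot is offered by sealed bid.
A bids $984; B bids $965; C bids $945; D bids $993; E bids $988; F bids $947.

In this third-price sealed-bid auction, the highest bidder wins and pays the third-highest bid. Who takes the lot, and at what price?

Rule: the highest bidder wins and pays the third-highest bid.
Bids in order: 993 (D) > 988 (E) > 984 (A) > 965 (B) > 947 (F) > 945 (C)
D is highest; pays the third-highest bid, $984.

D pays $984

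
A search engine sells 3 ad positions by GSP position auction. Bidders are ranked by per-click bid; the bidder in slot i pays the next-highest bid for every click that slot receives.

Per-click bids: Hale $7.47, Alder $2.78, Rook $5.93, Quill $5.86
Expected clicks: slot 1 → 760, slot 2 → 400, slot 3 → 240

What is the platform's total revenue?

Sorting advertisers: $7.47 (Hale) > $5.93 (Rook) > $5.86 (Quill) > $2.78 (Alder)
Slot 1: Hale pays $5.93 × 760 = $4506.80
Slot 2: Rook pays $5.86 × 400 = $2344.00
Slot 3: Quill pays $2.78 × 240 = $667.20
Total = $7518.00

Total revenue: $7518.00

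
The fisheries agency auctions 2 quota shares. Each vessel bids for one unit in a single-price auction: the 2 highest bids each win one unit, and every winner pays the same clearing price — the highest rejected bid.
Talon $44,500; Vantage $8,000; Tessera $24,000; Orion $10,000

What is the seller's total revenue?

Total revenue: $20,000

Sorting: 44,500 (Talon), 24,000 (Tessera), 10,000 (Orion), 8,000 (Vantage)
Top 2: Talon, Tessera.
Highest unsuccessful bid: $10,000 → clearing price.
Total revenue = 2 × $10,000 = $20,000.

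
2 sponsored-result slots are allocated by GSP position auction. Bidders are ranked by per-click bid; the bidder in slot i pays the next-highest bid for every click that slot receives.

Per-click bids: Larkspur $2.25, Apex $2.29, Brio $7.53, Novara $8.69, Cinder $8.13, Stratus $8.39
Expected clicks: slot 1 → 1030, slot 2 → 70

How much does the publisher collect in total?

Sorting advertisers: $8.69 (Novara) > $8.39 (Stratus) > $8.13 (Cinder) > …
Slot 1: Novara pays $8.39 × 1030 = $8641.70
Slot 2: Stratus pays $8.13 × 70 = $569.10
Total = $9210.80

Total revenue: $9210.80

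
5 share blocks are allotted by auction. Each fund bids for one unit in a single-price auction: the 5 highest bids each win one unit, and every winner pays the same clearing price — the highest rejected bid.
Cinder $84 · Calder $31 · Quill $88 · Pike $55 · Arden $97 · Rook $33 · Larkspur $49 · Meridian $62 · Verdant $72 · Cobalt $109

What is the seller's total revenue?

Ordering the bids: 109 (Cobalt), 97 (Arden), 88 (Quill), 84 (Cinder), 72 (Verdant), 62 (Meridian), 55 (Pike), …
Top 5: Cobalt, Arden, Quill, Cinder, Verdant.
Highest unsuccessful bid: $62 → clearing price.
Total revenue = 5 × $62 = $310.

Total revenue: $310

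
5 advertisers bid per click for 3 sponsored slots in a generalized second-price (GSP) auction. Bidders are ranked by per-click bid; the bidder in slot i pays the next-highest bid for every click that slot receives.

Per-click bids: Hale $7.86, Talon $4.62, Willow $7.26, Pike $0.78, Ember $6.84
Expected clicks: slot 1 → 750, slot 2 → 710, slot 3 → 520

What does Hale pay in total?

Hale pays $5445.00

Sorting advertisers: $7.86 (Hale) > $7.26 (Willow) > $6.84 (Ember) > $4.62 (Talon) > …
Hale holds slot 1 → pays next bid $7.26 × 750 clicks = $5445.00.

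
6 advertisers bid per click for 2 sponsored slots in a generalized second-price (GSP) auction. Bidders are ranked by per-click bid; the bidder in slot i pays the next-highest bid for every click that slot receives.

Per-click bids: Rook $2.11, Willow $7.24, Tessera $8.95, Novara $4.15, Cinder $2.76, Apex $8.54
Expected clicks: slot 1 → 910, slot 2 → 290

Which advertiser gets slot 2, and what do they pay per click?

Apex; $7.24 per click

Ranked by bid: $8.95 (Tessera) > $8.54 (Apex) > $7.24 (Willow) > …
Slot 2 goes to the second-ranked bidder, Apex, who pays the next bid down: $7.24/click.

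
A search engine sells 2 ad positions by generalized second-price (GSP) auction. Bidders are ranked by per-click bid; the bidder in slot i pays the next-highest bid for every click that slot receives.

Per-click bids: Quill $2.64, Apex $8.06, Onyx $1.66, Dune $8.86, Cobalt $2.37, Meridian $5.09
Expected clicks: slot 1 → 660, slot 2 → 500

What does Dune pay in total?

Dune pays $5319.60

Ranked by bid: $8.86 (Dune) > $8.06 (Apex) > $5.09 (Meridian) > …
Dune holds slot 1 → pays next bid $8.06 × 660 clicks = $5319.60.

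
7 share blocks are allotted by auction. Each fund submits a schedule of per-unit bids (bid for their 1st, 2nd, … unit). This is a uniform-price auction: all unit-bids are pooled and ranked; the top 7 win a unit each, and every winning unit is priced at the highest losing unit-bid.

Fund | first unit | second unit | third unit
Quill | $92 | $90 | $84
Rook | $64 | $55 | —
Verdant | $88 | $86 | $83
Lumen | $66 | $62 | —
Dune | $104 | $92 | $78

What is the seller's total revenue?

All unit-bids, highest first — top 7: 104 (Dune-1), 92 (Quill-1), 92 (Dune-2), 90 (Quill-2), 88 (Verdant-1), 86 (Verdant-2), 84 (Quill-3)
The (k+1)-th unit-bid is $83.
Allocation: Dune 2, Quill 3, Verdant 2. Every unit priced at $83.
Revenue = 7 × 83 = $581.

Total revenue: $581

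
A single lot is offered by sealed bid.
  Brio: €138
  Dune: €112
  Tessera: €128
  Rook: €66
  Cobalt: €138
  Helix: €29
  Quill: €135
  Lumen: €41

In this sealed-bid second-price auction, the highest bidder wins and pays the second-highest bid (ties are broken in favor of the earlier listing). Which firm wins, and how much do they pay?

Brio pays €138

Rule: the highest bidder wins and pays the second-highest bid.
Sorting bids: 138 (Brio) > 138 (Cobalt) > 135 (Quill) > 128 (Tessera) > 112 (Dune) > 66 (Rook) > …
Brio and Cobalt tie at €138; tie-break gives it to Brio.
Brio wins with the highest bid; price is set by the runner-up at €138.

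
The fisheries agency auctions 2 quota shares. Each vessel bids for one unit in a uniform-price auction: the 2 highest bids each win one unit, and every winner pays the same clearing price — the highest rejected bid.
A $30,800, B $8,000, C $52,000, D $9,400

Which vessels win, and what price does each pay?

Bids ranked high→low: 52,000 (C), 30,800 (A), 9,400 (D), 8,000 (B)
The 2 highest are C, A.
Clearing price = highest rejected bid = $9,400.

C, A; each pays $9,400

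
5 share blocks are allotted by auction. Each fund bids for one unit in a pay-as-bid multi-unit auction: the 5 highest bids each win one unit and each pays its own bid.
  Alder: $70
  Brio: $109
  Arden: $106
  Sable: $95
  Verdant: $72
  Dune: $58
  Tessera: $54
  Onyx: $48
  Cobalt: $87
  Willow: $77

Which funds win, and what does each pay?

Brio $109, Arden $106, Sable $95, Cobalt $87, Willow $77

Sorting: 109 (Brio), 106 (Arden), 95 (Sable), 87 (Cobalt), 77 (Willow), 72 (Verdant), 70 (Alder), …
Winners (5 units): Brio, Arden, Sable, Cobalt, Willow.
Each winner pays its own bid: Brio $109, Arden $106, Sable $95, Cobalt $87, Willow $77.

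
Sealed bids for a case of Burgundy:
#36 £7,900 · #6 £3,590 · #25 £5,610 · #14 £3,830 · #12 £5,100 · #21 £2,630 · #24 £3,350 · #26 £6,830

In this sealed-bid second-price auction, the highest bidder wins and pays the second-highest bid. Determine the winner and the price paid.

Sealed-bid second-price auction: the highest bidder wins and pays the second-highest bid.
Bids in order: 7,900 (#36) > 6,830 (#26) > 5,610 (#25) > 5,100 (#12) > 3,830 (#14) > 3,590 (#6) > …
Second-price: #36 pays #26's bid of £6,830.

#36 pays £6,830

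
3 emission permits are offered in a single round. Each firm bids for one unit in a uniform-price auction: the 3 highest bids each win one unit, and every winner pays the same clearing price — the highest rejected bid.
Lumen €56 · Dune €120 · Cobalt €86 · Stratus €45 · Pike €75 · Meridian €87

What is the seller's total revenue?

Ordering the bids: 120 (Dune), 87 (Meridian), 86 (Cobalt), 75 (Pike), 56 (Lumen), …
The 3 highest are Dune, Meridian, Cobalt.
Highest unsuccessful bid: €75 → clearing price.
Total revenue = 3 × €75 = €225.

Total revenue: €225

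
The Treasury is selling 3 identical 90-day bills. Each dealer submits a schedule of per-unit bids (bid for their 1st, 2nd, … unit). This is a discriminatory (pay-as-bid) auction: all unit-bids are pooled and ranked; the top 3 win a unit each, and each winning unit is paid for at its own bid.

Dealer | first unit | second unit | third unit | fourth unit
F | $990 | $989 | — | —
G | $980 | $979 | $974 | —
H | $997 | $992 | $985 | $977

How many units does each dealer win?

Merging the schedules and taking the best 3: 997 (H-1), 992 (H-2), 990 (F-1)
Next rejected bid: $989 (not a price — pay-as-bid).
Allocation: F 1, H 2.

F 1, H 2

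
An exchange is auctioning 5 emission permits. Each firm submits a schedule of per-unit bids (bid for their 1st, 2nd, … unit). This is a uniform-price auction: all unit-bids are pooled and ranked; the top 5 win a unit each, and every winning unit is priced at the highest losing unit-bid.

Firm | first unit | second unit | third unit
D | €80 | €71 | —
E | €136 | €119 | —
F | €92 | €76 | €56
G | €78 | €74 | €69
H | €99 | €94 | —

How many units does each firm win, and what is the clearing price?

E 2, F 1, H 2; clearing price €80

All unit-bids, highest first — top 5: 136 (E-1), 119 (E-2), 99 (H-1), 94 (H-2), 92 (F-1)
The (k+1)-th unit-bid is €80.
Allocation: E 2, F 1, H 2.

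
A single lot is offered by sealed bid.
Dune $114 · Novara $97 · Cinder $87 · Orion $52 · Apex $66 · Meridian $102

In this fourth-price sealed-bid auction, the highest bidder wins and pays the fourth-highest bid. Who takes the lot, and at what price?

Dune pays $87

Rule: the highest bidder wins and pays the fourth-highest bid.
Bids ranked: 114 (Dune) > 102 (Meridian) > 97 (Novara) > 87 (Cinder) > 66 (Apex) > 52 (Orion)
Dune wins; payment is bid #4 in the ranking = $87.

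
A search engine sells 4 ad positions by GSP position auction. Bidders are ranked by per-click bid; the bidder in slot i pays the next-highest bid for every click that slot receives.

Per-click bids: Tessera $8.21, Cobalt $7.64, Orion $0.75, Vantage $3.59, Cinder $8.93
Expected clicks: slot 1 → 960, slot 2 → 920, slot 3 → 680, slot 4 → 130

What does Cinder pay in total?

Cinder pays $7881.60

Per-click bids in order: $8.93 (Cinder) > $8.21 (Tessera) > $7.64 (Cobalt) > $3.59 (Vantage) > $0.75 (Orion)
Cinder holds slot 1 → pays next bid $8.21 × 960 clicks = $7881.60.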